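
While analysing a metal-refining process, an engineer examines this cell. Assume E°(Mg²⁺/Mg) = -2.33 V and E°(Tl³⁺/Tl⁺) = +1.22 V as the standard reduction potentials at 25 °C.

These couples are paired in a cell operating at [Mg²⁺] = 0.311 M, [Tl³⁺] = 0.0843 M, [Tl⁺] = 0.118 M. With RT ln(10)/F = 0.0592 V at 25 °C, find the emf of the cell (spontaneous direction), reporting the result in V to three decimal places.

Tl³⁺/Tl⁺ is the cathode (higher E°), Mg²⁺/Mg the anode: E°cell = +1.22 − (-2.33) = +3.55 V, n = 2.
Overall: Tl³⁺(aq) + Mg(s) → Tl⁺(aq) + Mg²⁺(aq)
Q = [Tl⁺]·[Mg²⁺] / ([Tl³⁺]); log Q = -0.361.
E = E° − (0.0592/n) log Q = +3.55 − (0.0592/2)(-0.361) = +3.561 V.

+3.561 V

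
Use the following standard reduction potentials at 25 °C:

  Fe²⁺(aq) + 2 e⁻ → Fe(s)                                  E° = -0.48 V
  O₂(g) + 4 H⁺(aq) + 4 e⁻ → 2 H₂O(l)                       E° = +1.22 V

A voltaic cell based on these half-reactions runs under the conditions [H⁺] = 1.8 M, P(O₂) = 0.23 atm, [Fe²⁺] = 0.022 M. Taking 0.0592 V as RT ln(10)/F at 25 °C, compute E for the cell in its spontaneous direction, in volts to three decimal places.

O₂/H₂O is the cathode (higher E°), Fe²⁺/Fe the anode: E°cell = +1.22 − (-0.48) = +1.70 V, n = 4.
Overall: O₂(g) + 4 H⁺(aq) + 2 Fe(s) → 2 H₂O(l) + 2 Fe²⁺(aq)
Q = [Fe²⁺]^2 / (P(O₂)·[H⁺]^4); log Q = -3.698.
E = E° − (0.0592/n) log Q = +1.70 − (0.0592/4)(-3.698) = +1.755 V.

+1.755 V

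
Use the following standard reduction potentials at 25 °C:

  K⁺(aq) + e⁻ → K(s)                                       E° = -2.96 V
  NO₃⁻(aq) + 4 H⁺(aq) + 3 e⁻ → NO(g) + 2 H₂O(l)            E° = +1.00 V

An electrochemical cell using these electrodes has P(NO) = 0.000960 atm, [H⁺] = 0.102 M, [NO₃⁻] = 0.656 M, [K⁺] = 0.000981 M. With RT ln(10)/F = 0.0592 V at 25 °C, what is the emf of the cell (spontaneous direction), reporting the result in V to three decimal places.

NO₃⁻/NO is the cathode (higher E°), K⁺/K the anode: E°cell = +1.00 − (-2.96) = +3.96 V, n = 3.
Overall: NO₃⁻(aq) + 4 H⁺(aq) + 3 K(s) → NO(g) + 2 H₂O(l) + 3 K⁺(aq)
Q = P(NO)·[K⁺]^3 / ([NO₃⁻]·[H⁺]^4); log Q = -7.894.
E = E° − (0.0592/n) log Q = +3.96 − (0.0592/3)(-7.894) = +4.116 V.

+4.116 V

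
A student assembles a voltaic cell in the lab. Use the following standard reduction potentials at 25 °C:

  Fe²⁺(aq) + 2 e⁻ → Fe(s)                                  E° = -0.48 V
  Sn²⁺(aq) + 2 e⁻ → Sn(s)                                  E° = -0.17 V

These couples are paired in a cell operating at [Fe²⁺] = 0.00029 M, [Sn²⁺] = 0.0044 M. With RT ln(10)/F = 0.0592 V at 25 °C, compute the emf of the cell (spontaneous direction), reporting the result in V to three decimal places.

+0.345 V

Sn²⁺/Sn is the cathode (higher E°), Fe²⁺/Fe the anode: E°cell = -0.17 − (-0.48) = +0.31 V, n = 2.
Overall: Sn²⁺(aq) + Fe(s) → Sn(s) + Fe²⁺(aq)
Q = [Fe²⁺] / ([Sn²⁺]); log Q = -1.181.
E = E° − (0.0592/n) log Q = +0.31 − (0.0592/2)(-1.181) = +0.345 V.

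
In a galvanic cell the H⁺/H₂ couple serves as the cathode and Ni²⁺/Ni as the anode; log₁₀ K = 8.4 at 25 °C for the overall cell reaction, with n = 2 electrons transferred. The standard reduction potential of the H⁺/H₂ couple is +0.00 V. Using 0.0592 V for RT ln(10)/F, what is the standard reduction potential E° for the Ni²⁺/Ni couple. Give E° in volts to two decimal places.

E°cell = (0.0592/n)·log K = (0.0592/2)(8.4) = +0.249 V.
Since H⁺/H₂ is the cathode and Ni²⁺/Ni the anode, E°cell = E°(H⁺/H₂) − E°(Ni²⁺/Ni).
So E°(Ni²⁺/Ni) = E°(H⁺/H₂) − E°cell = (+0.00) − (+0.249) = -0.25 V.

-0.25 V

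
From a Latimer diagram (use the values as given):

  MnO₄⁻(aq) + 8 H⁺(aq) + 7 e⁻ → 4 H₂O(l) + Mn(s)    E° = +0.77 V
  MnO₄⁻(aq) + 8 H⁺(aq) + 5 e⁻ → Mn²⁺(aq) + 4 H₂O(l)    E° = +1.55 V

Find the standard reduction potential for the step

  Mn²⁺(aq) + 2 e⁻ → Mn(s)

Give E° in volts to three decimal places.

-1.180 V

Sequential free energies add, so n₃E°₃ = n₁E°₁ + n₂E°₂.
With n₃ = 7, and the known step contributing 5×(+1.55) V, the unknown satisfies 2·E° = 7×(+0.77) − 5×(+1.55) = -2.360.
E° = -2.360 / 2 = -1.180 V.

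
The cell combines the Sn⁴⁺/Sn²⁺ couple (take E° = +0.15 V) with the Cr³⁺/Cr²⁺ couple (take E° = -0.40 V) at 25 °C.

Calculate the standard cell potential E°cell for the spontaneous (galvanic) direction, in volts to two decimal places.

+0.55 V

The Sn⁴⁺/Sn²⁺ couple has the higher reduction potential, so it is the cathode; Cr³⁺/Cr²⁺ is oxidised at the anode.
E°cell = E°(cathode) − E°(anode) = (+0.15) − (-0.40) = +0.55 V.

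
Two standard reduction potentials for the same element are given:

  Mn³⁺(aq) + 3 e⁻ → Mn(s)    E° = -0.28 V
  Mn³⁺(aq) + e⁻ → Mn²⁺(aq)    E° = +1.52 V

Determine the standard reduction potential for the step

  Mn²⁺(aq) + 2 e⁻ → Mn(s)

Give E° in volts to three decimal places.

Sequential free energies add, so n₃E°₃ = n₁E°₁ + n₂E°₂.
With n₃ = 3, and the known step contributing 1×(+1.52) V, the unknown satisfies 2·E° = 3×(-0.28) − 1×(+1.52) = -2.360.
E° = -2.360 / 2 = -1.180 V.

-1.180 V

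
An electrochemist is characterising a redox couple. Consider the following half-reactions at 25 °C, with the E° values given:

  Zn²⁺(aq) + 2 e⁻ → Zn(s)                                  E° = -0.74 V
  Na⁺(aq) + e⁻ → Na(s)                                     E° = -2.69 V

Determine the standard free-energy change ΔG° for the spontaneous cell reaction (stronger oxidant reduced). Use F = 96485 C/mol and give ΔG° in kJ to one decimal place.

Zn²⁺/Zn (E° = -0.74 V) is the cathode; Na⁺/Na (E° = -2.69 V) is the anode, so E°cell = +1.95 V.
Balancing electrons gives n = 2 (lcm of 2 and 1).
ΔG° = −nFE° = −(2)(96485)(+1.95) = -376,292 J = -376.3 kJ.

-376.3 kJ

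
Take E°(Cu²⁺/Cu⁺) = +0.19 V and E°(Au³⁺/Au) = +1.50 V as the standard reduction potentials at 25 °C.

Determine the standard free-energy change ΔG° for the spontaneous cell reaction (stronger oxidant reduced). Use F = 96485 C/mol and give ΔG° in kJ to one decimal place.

-379.2 kJ

Au³⁺/Au (E° = +1.50 V) is the cathode; Cu²⁺/Cu⁺ (E° = +0.19 V) is the anode, so E°cell = +1.31 V.
Balancing electrons gives n = 3 (lcm of 3 and 1).
ΔG° = −nFE° = −(3)(96485)(+1.31) = -379,186 J = -379.2 kJ.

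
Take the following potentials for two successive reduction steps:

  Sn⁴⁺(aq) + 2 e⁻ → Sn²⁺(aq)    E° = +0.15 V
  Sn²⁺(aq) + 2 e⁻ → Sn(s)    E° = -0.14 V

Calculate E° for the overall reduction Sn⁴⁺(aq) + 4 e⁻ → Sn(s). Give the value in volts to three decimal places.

+0.005 V

Adding the free-energy changes (−nFE°) of the two steps gives −n₃FE°₃ = −n₁FE°₁ − n₂FE°₂.
E°₃ = (2×+0.15 + 2×-0.14) / 4 = (+0.020) / 4 = +0.005 V.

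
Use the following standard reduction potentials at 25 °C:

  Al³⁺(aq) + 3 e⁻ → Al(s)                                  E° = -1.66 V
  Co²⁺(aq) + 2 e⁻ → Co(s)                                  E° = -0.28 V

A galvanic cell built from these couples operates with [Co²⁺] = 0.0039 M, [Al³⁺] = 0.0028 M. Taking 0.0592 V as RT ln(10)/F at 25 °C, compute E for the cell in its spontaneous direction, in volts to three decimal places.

Co²⁺/Co is the cathode (higher E°), Al³⁺/Al the anode: E°cell = -0.28 − (-1.66) = +1.38 V, n = 6.
Overall: 3 Co²⁺(aq) + 2 Al(s) → 3 Co(s) + 2 Al³⁺(aq)
Q = [Al³⁺]^2 / ([Co²⁺]^3); log Q = 2.121.
E = E° − (0.0592/n) log Q = +1.38 − (0.0592/6)(2.121) = +1.359 V.

+1.359 V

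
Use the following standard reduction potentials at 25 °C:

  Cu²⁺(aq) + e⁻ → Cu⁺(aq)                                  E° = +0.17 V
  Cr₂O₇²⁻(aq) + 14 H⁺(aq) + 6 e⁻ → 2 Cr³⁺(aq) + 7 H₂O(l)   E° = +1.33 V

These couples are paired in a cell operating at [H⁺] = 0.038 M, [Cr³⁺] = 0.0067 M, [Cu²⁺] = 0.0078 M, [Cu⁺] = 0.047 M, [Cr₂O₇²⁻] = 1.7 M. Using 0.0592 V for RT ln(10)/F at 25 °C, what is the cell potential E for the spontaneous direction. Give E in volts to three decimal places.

+1.055 V

Cr₂O₇²⁻/Cr³⁺ is the cathode (higher E°), Cu²⁺/Cu⁺ the anode: E°cell = +1.33 − (+0.17) = +1.16 V, n = 6.
Overall: Cr₂O₇²⁻(aq) + 14 H⁺(aq) + 6 Cu⁺(aq) → 2 Cr³⁺(aq) + 7 H₂O(l) + 6 Cu²⁺(aq)
Q = [Cr³⁺]^2·[Cu²⁺]^6 / ([Cr₂O₇²⁻]·[H⁺]^14·[Cu⁺]^6); log Q = 10.625.
E = E° − (0.0592/n) log Q = +1.16 − (0.0592/6)(10.625) = +1.055 V.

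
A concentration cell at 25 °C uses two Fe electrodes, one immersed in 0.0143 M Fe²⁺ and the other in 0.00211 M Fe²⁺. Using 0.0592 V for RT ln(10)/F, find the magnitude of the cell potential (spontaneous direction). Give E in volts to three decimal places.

For a concentration cell E°cell = 0. The 0.0143 M side is the cathode (reduction is favoured where [Fe²⁺] is higher).
With n = 2, E = −(0.0592/2) log([Fe²⁺]ₐₙ/[Fe²⁺]꜀ₐₜ) = −(0.0592/2) log(0.00211/0.0143) = −(0.0592/2)(-0.831) = +0.025 V.

+0.025 V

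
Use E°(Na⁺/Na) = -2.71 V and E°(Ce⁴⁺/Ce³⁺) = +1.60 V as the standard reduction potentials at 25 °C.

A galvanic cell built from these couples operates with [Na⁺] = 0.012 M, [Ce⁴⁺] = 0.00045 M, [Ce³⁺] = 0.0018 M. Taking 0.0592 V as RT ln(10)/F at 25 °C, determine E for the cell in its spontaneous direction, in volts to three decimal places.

+4.388 V

Ce⁴⁺/Ce³⁺ is the cathode (higher E°), Na⁺/Na the anode: E°cell = +1.60 − (-2.71) = +4.31 V, n = 1.
Overall: Ce⁴⁺(aq) + Na(s) → Ce³⁺(aq) + Na⁺(aq)
Q = [Ce³⁺]·[Na⁺] / ([Ce⁴⁺]); log Q = -1.319.
E = E° − (0.0592/n) log Q = +4.31 − (0.0592/1)(-1.319) = +4.388 V.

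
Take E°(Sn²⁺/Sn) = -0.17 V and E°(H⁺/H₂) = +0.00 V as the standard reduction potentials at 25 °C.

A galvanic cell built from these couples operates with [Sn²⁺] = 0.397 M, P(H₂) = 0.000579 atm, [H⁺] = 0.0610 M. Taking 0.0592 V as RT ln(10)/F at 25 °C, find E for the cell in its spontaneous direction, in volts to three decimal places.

H⁺/H₂ is the cathode (higher E°), Sn²⁺/Sn the anode: E°cell = +0.00 − (-0.17) = +0.17 V, n = 2.
Overall: 2 H⁺(aq) + Sn(s) → H₂(g) + Sn²⁺(aq)
Q = P(H₂)·[Sn²⁺] / ([H⁺]^2); log Q = -1.209.
E = E° − (0.0592/n) log Q = +0.17 − (0.0592/2)(-1.209) = +0.206 V.

+0.206 V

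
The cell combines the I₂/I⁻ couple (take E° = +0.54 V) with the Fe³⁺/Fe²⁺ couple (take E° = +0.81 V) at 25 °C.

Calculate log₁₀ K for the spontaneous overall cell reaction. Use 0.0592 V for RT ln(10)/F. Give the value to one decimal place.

Cathode: Fe³⁺/Fe²⁺; anode: I₂/I⁻. E°cell = +0.27 V, n = 2.
log K = nE°cell / 0.0592 = (2)(+0.27) / 0.0592 = 9.1.

9.1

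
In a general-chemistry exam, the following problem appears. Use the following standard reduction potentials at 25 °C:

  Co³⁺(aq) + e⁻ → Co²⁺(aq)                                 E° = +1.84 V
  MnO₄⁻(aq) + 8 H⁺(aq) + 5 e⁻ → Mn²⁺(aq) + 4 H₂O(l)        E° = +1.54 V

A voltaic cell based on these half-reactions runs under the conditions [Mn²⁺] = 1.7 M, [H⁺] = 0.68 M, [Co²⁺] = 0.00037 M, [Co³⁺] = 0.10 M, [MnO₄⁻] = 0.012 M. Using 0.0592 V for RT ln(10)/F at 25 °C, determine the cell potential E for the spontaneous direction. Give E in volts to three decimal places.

Co³⁺/Co²⁺ is the cathode (higher E°), MnO₄⁻/Mn²⁺ the anode: E°cell = +1.84 − (+1.54) = +0.30 V, n = 5.
Overall: 5 Co³⁺(aq) + Mn²⁺(aq) + 4 H₂O(l) → 5 Co²⁺(aq) + MnO₄⁻(aq) + 8 H⁺(aq)
Q = [Co²⁺]^5·[MnO₄⁻]·[H⁺]^8 / ([Co³⁺]^5·[Mn²⁺]); log Q = -15.650.
E = E° − (0.0592/n) log Q = +0.30 − (0.0592/5)(-15.650) = +0.485 V.

+0.485 V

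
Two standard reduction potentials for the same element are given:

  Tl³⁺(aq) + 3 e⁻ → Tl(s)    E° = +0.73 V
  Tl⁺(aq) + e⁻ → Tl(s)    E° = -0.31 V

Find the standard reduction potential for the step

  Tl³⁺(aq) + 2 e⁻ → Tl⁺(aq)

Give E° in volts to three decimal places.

Sequential free energies add, so n₃E°₃ = n₁E°₁ + n₂E°₂.
With n₃ = 3, and the known step contributing 1×(-0.31) V, the unknown satisfies 2·E° = 3×(+0.73) − 1×(-0.31) = +2.500.
E° = +2.500 / 2 = +1.250 V.

+1.250 V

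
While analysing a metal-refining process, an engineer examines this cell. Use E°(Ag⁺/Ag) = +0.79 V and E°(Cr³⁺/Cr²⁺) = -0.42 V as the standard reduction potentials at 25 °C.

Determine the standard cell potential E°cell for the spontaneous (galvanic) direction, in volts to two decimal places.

The Ag⁺/Ag couple has the higher reduction potential, so it is the cathode; Cr³⁺/Cr²⁺ is oxidised at the anode.
E°cell = E°(cathode) − E°(anode) = (+0.79) − (-0.42) = +1.21 V.
Since E°cell > 0, the reaction is spontaneous under standard conditions.

+1.21 V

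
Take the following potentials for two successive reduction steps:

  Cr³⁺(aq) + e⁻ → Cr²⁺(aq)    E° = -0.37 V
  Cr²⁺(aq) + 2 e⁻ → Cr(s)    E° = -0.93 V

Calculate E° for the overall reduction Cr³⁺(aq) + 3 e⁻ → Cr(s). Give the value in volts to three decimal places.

-0.743 V

Since ΔG° = −nFE° is additive over sequential reductions, n₃E°₃ = n₁E°₁ + n₂E°₂.
E°₃ = (1×-0.37 + 2×-0.93) / 3 = (-2.230) / 3 = -0.743 V.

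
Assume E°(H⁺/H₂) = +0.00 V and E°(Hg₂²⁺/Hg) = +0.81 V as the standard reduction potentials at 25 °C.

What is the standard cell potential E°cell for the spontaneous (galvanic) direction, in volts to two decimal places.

+0.81 V

The Hg₂²⁺/Hg couple has the higher reduction potential, so it is the cathode; H⁺/H₂ is oxidised at the anode.
E°cell = E°(cathode) − E°(anode) = (+0.81) − (+0.00) = +0.81 V.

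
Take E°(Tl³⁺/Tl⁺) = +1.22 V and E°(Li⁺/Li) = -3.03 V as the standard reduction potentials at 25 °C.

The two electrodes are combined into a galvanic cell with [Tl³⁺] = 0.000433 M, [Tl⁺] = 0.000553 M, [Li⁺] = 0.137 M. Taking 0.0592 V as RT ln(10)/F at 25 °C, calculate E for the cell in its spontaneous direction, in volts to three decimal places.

Tl³⁺/Tl⁺ is the cathode (higher E°), Li⁺/Li the anode: E°cell = +1.22 − (-3.03) = +4.25 V, n = 2.
Overall: Tl³⁺(aq) + 2 Li(s) → Tl⁺(aq) + 2 Li⁺(aq)
Q = [Tl⁺]·[Li⁺]^2 / ([Tl³⁺]); log Q = -1.620.
E = E° − (0.0592/n) log Q = +4.25 − (0.0592/2)(-1.620) = +4.298 V.

+4.298 V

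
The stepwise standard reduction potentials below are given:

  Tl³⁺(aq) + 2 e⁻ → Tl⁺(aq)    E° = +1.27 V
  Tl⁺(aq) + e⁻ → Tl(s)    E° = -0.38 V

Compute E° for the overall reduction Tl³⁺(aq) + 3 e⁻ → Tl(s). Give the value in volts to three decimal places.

+0.720 V

Adding the free-energy changes (−nFE°) of the two steps gives −n₃FE°₃ = −n₁FE°₁ − n₂FE°₂.
E°₃ = (2×+1.27 + 1×-0.38) / 3 = (+2.160) / 3 = +0.720 V.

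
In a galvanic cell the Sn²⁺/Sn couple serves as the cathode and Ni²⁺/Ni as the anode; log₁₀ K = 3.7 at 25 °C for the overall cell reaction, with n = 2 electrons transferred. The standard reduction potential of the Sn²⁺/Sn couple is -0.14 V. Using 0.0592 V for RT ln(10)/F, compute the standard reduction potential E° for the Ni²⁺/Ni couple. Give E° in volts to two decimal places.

E°cell = (0.0592/n)·log K = (0.0592/2)(3.7) = +0.110 V.
Since Sn²⁺/Sn is the cathode and Ni²⁺/Ni the anode, E°cell = E°(Sn²⁺/Sn) − E°(Ni²⁺/Ni).
So E°(Ni²⁺/Ni) = E°(Sn²⁺/Sn) − E°cell = (-0.14) − (+0.110) = -0.25 V.

-0.25 V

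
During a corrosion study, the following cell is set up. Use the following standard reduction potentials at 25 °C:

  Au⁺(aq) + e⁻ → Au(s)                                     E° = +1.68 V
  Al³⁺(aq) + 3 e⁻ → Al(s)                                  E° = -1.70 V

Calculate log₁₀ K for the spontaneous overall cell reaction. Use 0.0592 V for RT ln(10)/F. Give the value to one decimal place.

171.3

Cathode: Au⁺/Au; anode: Al³⁺/Al. E°cell = +3.38 V, n = 3.
log K = nE°cell / 0.0592 = (3)(+3.38) / 0.0592 = 171.3.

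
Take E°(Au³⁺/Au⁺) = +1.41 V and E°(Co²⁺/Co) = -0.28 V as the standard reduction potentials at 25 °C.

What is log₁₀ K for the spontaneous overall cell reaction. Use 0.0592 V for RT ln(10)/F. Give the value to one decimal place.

Cathode: Au³⁺/Au⁺; anode: Co²⁺/Co. E°cell = +1.69 V, n = 2.
log K = nE°cell / 0.0592 = (2)(+1.69) / 0.0592 = 57.1.

57.1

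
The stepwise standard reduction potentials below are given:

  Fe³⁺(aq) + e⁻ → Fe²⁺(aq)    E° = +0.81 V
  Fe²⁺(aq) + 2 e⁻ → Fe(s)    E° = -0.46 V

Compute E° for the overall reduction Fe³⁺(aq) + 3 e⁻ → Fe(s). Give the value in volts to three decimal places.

-0.037 V

Since ΔG° = −nFE° is additive over sequential reductions, n₃E°₃ = n₁E°₁ + n₂E°₂.
E°₃ = (1×+0.81 + 2×-0.46) / 3 = (-0.110) / 3 = -0.037 V.
E° values themselves are not directly additive — weighting by electron count is essential.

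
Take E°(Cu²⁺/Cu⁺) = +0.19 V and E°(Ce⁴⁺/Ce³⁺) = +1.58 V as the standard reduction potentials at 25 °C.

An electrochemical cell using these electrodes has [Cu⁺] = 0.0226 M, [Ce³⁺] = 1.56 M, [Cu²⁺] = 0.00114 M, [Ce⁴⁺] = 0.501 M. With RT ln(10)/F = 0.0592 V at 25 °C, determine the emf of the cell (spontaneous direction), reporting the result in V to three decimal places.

Ce⁴⁺/Ce³⁺ is the cathode (higher E°), Cu²⁺/Cu⁺ the anode: E°cell = +1.58 − (+0.19) = +1.39 V, n = 1.
Overall: Ce⁴⁺(aq) + Cu⁺(aq) → Ce³⁺(aq) + Cu²⁺(aq)
Q = [Ce³⁺]·[Cu²⁺] / ([Ce⁴⁺]·[Cu⁺]); log Q = -0.804.
E = E° − (0.0592/n) log Q = +1.39 − (0.0592/1)(-0.804) = +1.438 V.

+1.438 V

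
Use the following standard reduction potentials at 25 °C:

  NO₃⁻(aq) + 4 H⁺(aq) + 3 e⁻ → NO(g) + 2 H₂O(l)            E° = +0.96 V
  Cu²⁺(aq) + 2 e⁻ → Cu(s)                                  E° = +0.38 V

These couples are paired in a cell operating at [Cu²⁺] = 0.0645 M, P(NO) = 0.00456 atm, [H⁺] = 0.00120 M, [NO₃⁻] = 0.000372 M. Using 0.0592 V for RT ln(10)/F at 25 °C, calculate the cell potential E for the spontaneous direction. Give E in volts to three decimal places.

NO₃⁻/NO is the cathode (higher E°), Cu²⁺/Cu the anode: E°cell = +0.96 − (+0.38) = +0.58 V, n = 6.
Overall: 2 NO₃⁻(aq) + 8 H⁺(aq) + 3 Cu(s) → 2 NO(g) + 4 H₂O(l) + 3 Cu²⁺(aq)
Q = P(NO)^2·[Cu²⁺]^3 / ([NO₃⁻]^2·[H⁺]^8); log Q = 21.972.
E = E° − (0.0592/n) log Q = +0.58 − (0.0592/6)(21.972) = +0.363 V.

+0.363 V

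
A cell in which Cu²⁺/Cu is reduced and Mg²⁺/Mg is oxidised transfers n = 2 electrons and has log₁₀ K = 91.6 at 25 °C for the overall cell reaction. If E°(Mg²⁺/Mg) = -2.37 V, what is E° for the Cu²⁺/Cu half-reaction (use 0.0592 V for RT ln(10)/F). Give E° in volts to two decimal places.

+0.34 V

E°cell = (0.0592/n)·log K = (0.0592/2)(91.6) = +2.711 V.
Since Cu²⁺/Cu is the cathode and Mg²⁺/Mg the anode, E°cell = E°(Cu²⁺/Cu) − E°(Mg²⁺/Mg).
So E°(Cu²⁺/Cu) = E°cell + E°(Mg²⁺/Mg) = +2.711 + (-2.37) = +0.34 V.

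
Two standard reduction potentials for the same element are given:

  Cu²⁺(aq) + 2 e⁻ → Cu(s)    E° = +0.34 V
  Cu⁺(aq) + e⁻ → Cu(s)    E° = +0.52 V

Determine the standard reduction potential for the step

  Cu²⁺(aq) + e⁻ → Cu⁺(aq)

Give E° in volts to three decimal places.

Sequential free energies add, so n₃E°₃ = n₁E°₁ + n₂E°₂.
With n₃ = 2, and the known step contributing 1×(+0.52) V, the unknown satisfies 1·E° = 2×(+0.34) − 1×(+0.52) = +0.160.
E° = +0.160 / 1 = +0.160 V.

+0.160 V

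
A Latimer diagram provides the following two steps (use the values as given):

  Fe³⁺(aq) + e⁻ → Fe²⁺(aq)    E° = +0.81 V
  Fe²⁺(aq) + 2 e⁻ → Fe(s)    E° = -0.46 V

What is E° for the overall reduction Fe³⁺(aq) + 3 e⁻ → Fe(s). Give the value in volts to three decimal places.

-0.037 V

Standard free energies of sequential steps add: ΔG°₃ = ΔG°₁ + ΔG°₂, so n₃E°₃ = n₁E°₁ + n₂E°₂.
E°₃ = (1×+0.81 + 2×-0.46) / 3 = (-0.110) / 3 = -0.037 V.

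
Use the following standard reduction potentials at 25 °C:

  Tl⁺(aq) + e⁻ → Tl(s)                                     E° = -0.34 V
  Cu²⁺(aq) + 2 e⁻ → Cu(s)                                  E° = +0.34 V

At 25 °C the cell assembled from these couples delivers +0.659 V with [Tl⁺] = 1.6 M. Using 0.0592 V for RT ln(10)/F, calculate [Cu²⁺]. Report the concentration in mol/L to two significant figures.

0.50 M

Cu²⁺/Cu is the cathode, Tl⁺/Tl the anode: E°cell = +0.68 V, n = 2.
Overall reaction: Cu²⁺(aq) + 2 Tl(s) → Cu(s) + 2 Tl⁺(aq); Q = [Tl⁺]^2/[Cu²⁺]^1.
From E = E° − (0.0592/n) log Q: log Q = (E° − E)·n/0.0592 = (+0.68 − (+0.659))·2/0.0592 = 0.7095.
So 1·log[Cu²⁺] = 2·log(1.6) − log Q = 0.4082 − (0.7095) = -0.3013; [Cu²⁺] = 10^(-0.3013) ≈ 0.50 M.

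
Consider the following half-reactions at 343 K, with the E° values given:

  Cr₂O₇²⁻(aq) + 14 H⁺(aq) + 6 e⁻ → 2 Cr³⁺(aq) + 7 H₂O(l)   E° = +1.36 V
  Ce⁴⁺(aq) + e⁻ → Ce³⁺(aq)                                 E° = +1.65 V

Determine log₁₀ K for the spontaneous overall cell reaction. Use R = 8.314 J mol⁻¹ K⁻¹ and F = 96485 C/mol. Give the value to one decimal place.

Cathode: Ce⁴⁺/Ce³⁺; anode: Cr₂O₇²⁻/Cr³⁺. E°cell = (+1.65) − (+1.36) = +0.29 V, with n = 6.
ΔG° = −nFE° = −RT ln K, so ln K = nFE°/(RT) = (6)(96485)(+0.29) / ((8.314)(343)) = 58.871.
log₁₀ K = 58.871 / ln 10 = 25.6.

25.6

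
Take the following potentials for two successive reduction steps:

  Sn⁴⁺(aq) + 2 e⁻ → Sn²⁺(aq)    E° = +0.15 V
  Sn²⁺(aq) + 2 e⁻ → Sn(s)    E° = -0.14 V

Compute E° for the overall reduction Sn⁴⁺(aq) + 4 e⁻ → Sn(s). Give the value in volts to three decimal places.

Adding the free-energy changes (−nFE°) of the two steps gives −n₃FE°₃ = −n₁FE°₁ − n₂FE°₂.
E°₃ = (2×+0.15 + 2×-0.14) / 4 = (+0.020) / 4 = +0.005 V.

+0.005 V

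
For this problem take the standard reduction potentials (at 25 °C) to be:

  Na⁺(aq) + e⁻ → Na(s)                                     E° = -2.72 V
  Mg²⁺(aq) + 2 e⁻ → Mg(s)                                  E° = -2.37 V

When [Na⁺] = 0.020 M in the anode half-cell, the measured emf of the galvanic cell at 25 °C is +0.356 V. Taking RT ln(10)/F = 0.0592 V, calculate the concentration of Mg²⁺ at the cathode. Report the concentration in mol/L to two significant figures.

0.00064 M

Mg²⁺/Mg is the cathode, Na⁺/Na the anode: E°cell = +0.35 V, n = 2.
Overall reaction: Mg²⁺(aq) + 2 Na(s) → Mg(s) + 2 Na⁺(aq); Q = [Na⁺]^2/[Mg²⁺]^1.
From E = E° − (0.0592/n) log Q: log Q = (E° − E)·n/0.0592 = (+0.35 − (+0.356))·2/0.0592 = -0.2027.
So 1·log[Mg²⁺] = 2·log(0.02) − log Q = -3.3979 − (-0.2027) = -3.1952; [Mg²⁺] = 10^(-3.1952) ≈ 0.00064 M.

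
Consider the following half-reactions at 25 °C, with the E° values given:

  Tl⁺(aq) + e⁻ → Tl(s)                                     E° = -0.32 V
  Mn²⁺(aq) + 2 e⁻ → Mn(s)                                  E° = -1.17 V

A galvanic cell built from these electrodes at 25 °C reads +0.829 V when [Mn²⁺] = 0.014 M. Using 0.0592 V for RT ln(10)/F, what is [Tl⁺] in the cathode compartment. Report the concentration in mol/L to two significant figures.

0.052 M

Tl⁺/Tl is the cathode, Mn²⁺/Mn the anode: E°cell = +0.85 V, n = 2.
Overall reaction: 2 Tl⁺(aq) + Mn(s) → 2 Tl(s) + Mn²⁺(aq); Q = [Mn²⁺]^1/[Tl⁺]^2.
From E = E° − (0.0592/n) log Q: log Q = (E° − E)·n/0.0592 = (+0.85 − (+0.829))·2/0.0592 = 0.7095.
So 2·log[Tl⁺] = 1·log(0.014) − log Q = -1.8539 − (0.7095) = -2.5634; log[Tl⁺] = -2.5634 / 2 = -1.2817; [Tl⁺] = 10^(-1.2817) ≈ 0.052 M.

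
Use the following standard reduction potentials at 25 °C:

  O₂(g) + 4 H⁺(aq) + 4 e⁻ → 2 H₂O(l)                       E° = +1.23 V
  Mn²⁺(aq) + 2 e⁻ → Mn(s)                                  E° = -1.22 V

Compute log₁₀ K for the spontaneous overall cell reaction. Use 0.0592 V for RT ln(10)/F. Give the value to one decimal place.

Cathode: O₂/H₂O; anode: Mn²⁺/Mn. E°cell = +2.45 V, n = 4.
log K = nE°cell / 0.0592 = (4)(+2.45) / 0.0592 = 165.5.

165.5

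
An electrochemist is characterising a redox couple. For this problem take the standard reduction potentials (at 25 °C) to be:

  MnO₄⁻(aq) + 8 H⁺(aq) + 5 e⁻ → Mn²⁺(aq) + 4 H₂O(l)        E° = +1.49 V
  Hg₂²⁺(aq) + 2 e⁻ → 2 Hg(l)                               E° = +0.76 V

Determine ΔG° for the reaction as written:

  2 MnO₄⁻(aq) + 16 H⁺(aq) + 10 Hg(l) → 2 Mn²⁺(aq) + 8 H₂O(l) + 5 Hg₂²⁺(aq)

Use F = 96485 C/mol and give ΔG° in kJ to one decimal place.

-704.3 kJ

As written, MnO₄⁻/Mn²⁺ is reduced (cathode) and Hg₂²⁺/Hg is oxidised (anode), so E°cell = (+1.49) − (+0.76) = +0.73 V.
Balancing electrons gives n = 10.
ΔG° = −nFE° = −(10)(96485)(+0.73) = -704,340 J = -704.3 kJ.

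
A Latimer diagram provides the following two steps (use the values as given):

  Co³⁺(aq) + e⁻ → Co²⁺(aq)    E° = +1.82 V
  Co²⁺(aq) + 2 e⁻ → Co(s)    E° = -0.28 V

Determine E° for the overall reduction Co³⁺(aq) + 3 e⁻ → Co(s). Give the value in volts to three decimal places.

+0.420 V

Adding the free-energy changes (−nFE°) of the two steps gives −n₃FE°₃ = −n₁FE°₁ − n₂FE°₂.
E°₃ = (1×+1.82 + 2×-0.28) / 3 = (+1.260) / 3 = +0.420 V.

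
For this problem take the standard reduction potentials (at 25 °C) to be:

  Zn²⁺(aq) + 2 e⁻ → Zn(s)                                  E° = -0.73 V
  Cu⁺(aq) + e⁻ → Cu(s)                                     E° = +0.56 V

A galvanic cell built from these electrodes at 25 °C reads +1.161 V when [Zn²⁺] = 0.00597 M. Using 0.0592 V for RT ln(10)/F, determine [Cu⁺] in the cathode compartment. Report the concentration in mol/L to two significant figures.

Cu⁺/Cu is the cathode, Zn²⁺/Zn the anode: E°cell = +1.29 V, n = 2.
Overall reaction: 2 Cu⁺(aq) + Zn(s) → 2 Cu(s) + Zn²⁺(aq); Q = [Zn²⁺]^1/[Cu⁺]^2.
From E = E° − (0.0592/n) log Q: log Q = (E° − E)·n/0.0592 = (+1.29 − (+1.161))·2/0.0592 = 4.3581.
So 2·log[Cu⁺] = 1·log(0.00597) − log Q = -2.2240 − (4.3581) = -6.5821; log[Cu⁺] = -6.5821 / 2 = -3.2910; [Cu⁺] = 10^(-3.2910) ≈ 0.00051 M.

0.00051 M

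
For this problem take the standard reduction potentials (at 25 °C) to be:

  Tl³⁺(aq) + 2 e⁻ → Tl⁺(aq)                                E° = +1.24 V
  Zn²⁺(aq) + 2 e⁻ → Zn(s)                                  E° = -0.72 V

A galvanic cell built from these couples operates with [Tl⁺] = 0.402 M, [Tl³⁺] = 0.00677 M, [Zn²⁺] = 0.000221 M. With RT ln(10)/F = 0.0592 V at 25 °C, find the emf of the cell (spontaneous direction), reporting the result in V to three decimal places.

Tl³⁺/Tl⁺ is the cathode (higher E°), Zn²⁺/Zn the anode: E°cell = +1.24 − (-0.72) = +1.96 V, n = 2.
Overall: Tl³⁺(aq) + Zn(s) → Tl⁺(aq) + Zn²⁺(aq)
Q = [Tl⁺]·[Zn²⁺] / ([Tl³⁺]); log Q = -1.882.
E = E° − (0.0592/n) log Q = +1.96 − (0.0592/2)(-1.882) = +2.016 V.

+2.016 V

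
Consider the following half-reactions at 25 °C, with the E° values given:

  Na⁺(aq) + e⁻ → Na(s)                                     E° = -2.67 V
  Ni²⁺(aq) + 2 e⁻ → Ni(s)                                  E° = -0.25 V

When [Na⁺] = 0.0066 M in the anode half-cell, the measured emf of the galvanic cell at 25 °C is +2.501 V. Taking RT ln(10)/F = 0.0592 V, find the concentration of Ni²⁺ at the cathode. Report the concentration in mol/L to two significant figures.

0.024 M

Ni²⁺/Ni is the cathode, Na⁺/Na the anode: E°cell = +2.42 V, n = 2.
Overall reaction: Ni²⁺(aq) + 2 Na(s) → Ni(s) + 2 Na⁺(aq); Q = [Na⁺]^2/[Ni²⁺]^1.
From E = E° − (0.0592/n) log Q: log Q = (E° − E)·n/0.0592 = (+2.42 − (+2.501))·2/0.0592 = -2.7365.
So 1·log[Ni²⁺] = 2·log(0.0066) − log Q = -4.3609 − (-2.7365) = -1.6244; [Ni²⁺] = 10^(-1.6244) ≈ 0.024 M.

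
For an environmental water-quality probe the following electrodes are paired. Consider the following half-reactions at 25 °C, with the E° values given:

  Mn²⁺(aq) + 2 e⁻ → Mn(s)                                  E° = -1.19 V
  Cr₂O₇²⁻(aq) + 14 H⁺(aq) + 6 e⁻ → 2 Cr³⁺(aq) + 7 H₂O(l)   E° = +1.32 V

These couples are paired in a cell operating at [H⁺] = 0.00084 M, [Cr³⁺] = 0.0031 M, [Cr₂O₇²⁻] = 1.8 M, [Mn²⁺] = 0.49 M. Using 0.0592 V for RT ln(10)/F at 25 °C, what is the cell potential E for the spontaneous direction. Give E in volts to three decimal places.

Cr₂O₇²⁻/Cr³⁺ is the cathode (higher E°), Mn²⁺/Mn the anode: E°cell = +1.32 − (-1.19) = +2.51 V, n = 6.
Overall: Cr₂O₇²⁻(aq) + 14 H⁺(aq) + 3 Mn(s) → 2 Cr³⁺(aq) + 7 H₂O(l) + 3 Mn²⁺(aq)
Q = [Cr³⁺]^2·[Mn²⁺]^3 / ([Cr₂O₇²⁻]·[H⁺]^14); log Q = 36.858.
E = E° − (0.0592/n) log Q = +2.51 − (0.0592/6)(36.858) = +2.146 V.

+2.146 V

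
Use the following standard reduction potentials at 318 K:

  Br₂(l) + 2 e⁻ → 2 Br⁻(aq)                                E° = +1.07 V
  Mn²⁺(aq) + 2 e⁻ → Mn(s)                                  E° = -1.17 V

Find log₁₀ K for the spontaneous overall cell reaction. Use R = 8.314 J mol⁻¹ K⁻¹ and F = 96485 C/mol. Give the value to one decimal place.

Cathode: Br₂/Br⁻; anode: Mn²⁺/Mn. E°cell = (+1.07) − (-1.17) = +2.24 V, with n = 2.
ΔG° = −nFE° = −RT ln K, so ln K = nFE°/(RT) = (2)(96485)(+2.24) / ((8.314)(318)) = 163.494.
log₁₀ K = 163.494 / ln 10 = 71.0.

71.0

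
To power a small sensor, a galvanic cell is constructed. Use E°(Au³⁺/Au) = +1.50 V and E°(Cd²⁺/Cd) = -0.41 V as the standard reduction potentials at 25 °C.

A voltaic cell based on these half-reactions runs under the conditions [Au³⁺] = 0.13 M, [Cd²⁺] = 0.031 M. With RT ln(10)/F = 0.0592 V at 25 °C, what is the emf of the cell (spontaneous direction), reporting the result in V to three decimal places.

+1.937 V

Au³⁺/Au is the cathode (higher E°), Cd²⁺/Cd the anode: E°cell = +1.50 − (-0.41) = +1.91 V, n = 6.
Overall: 2 Au³⁺(aq) + 3 Cd(s) → 2 Au(s) + 3 Cd²⁺(aq)
Q = [Cd²⁺]^3 / ([Au³⁺]^2); log Q = -2.754.
E = E° − (0.0592/n) log Q = +1.91 − (0.0592/6)(-2.754) = +1.937 V.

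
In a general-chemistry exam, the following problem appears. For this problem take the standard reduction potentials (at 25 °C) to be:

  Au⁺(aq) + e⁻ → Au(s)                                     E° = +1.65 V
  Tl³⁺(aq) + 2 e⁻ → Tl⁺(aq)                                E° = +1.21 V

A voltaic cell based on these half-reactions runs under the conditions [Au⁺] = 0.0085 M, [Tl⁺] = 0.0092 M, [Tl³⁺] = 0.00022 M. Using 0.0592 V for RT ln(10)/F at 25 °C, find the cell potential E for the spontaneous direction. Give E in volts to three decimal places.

+0.365 V

Au⁺/Au is the cathode (higher E°), Tl³⁺/Tl⁺ the anode: E°cell = +1.65 − (+1.21) = +0.44 V, n = 2.
Overall: 2 Au⁺(aq) + Tl⁺(aq) → 2 Au(s) + Tl³⁺(aq)
Q = [Tl³⁺] / ([Au⁺]^2·[Tl⁺]); log Q = 2.520.
E = E° − (0.0592/n) log Q = +0.44 − (0.0592/2)(2.520) = +0.365 V.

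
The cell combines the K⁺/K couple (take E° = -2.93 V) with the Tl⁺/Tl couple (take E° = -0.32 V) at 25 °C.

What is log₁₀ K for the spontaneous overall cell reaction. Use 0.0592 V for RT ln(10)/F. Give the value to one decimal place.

44.1

Cathode: Tl⁺/Tl; anode: K⁺/K. E°cell = +2.61 V, n = 1.
log K = nE°cell / 0.0592 = (1)(+2.61) / 0.0592 = 44.1.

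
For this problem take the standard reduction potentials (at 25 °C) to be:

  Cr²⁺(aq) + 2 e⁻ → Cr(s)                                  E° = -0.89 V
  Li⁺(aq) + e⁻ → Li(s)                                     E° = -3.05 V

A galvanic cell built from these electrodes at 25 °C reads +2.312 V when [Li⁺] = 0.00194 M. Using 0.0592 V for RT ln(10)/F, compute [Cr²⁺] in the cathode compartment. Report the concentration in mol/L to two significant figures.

Cr²⁺/Cr is the cathode, Li⁺/Li the anode: E°cell = +2.16 V, n = 2.
Overall reaction: Cr²⁺(aq) + 2 Li(s) → Cr(s) + 2 Li⁺(aq); Q = [Li⁺]^2/[Cr²⁺]^1.
From E = E° − (0.0592/n) log Q: log Q = (E° − E)·n/0.0592 = (+2.16 − (+2.312))·2/0.0592 = -5.1351.
So 1·log[Cr²⁺] = 2·log(0.00194) − log Q = -5.4244 − (-5.1351) = -0.2893; [Cr²⁺] = 10^(-0.2893) ≈ 0.51 M.

0.51 M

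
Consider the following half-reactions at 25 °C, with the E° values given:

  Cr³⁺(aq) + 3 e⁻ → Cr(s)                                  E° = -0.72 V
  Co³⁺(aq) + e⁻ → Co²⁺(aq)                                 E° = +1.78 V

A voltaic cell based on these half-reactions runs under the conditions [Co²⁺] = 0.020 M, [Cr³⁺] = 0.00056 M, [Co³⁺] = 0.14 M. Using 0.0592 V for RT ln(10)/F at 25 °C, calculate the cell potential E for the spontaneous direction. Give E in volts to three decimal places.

Co³⁺/Co²⁺ is the cathode (higher E°), Cr³⁺/Cr the anode: E°cell = +1.78 − (-0.72) = +2.50 V, n = 3.
Overall: 3 Co³⁺(aq) + Cr(s) → 3 Co²⁺(aq) + Cr³⁺(aq)
Q = [Co²⁺]^3·[Cr³⁺] / ([Co³⁺]^3); log Q = -5.787.
E = E° − (0.0592/n) log Q = +2.50 − (0.0592/3)(-5.787) = +2.614 V.

+2.614 V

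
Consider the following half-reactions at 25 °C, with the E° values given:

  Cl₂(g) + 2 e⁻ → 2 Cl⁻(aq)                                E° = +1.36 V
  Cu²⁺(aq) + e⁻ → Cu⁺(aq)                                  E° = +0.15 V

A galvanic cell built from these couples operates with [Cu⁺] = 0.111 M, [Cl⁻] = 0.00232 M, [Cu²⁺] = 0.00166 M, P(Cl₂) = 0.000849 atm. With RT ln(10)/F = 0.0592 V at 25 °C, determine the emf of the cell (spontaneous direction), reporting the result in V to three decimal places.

Cl₂/Cl⁻ is the cathode (higher E°), Cu²⁺/Cu⁺ the anode: E°cell = +1.36 − (+0.15) = +1.21 V, n = 2.
Overall: Cl₂(g) + 2 Cu⁺(aq) → 2 Cl⁻(aq) + 2 Cu²⁺(aq)
Q = [Cl⁻]^2·[Cu²⁺]^2 / (P(Cl₂)·[Cu⁺]^2); log Q = -5.848.
E = E° − (0.0592/n) log Q = +1.21 − (0.0592/2)(-5.848) = +1.383 V.

+1.383 V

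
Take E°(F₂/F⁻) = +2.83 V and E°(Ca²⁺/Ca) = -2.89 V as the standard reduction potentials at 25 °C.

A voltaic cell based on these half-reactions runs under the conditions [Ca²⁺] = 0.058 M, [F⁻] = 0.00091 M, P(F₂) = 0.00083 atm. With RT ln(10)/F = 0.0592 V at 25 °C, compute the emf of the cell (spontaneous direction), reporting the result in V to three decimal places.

+5.845 V

F₂/F⁻ is the cathode (higher E°), Ca²⁺/Ca the anode: E°cell = +2.83 − (-2.89) = +5.72 V, n = 2.
Overall: F₂(g) + Ca(s) → 2 F⁻(aq) + Ca²⁺(aq)
Q = [F⁻]^2·[Ca²⁺] / (P(F₂)); log Q = -4.238.
E = E° − (0.0592/n) log Q = +5.72 − (0.0592/2)(-4.238) = +5.845 V.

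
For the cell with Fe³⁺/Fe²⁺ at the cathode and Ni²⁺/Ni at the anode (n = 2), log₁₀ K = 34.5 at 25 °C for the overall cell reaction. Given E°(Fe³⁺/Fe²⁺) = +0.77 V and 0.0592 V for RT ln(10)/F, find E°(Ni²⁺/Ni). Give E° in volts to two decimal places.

-0.25 V

E°cell = (0.0592/n)·log K = (0.0592/2)(34.5) = +1.021 V.
Since Fe³⁺/Fe²⁺ is the cathode and Ni²⁺/Ni the anode, E°cell = E°(Fe³⁺/Fe²⁺) − E°(Ni²⁺/Ni).
So E°(Ni²⁺/Ni) = E°(Fe³⁺/Fe²⁺) − E°cell = (+0.77) − (+1.021) = -0.25 V.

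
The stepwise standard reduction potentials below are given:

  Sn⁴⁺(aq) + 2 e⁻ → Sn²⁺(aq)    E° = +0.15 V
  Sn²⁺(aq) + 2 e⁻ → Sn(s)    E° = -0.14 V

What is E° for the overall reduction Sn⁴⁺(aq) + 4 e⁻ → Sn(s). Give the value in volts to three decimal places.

+0.005 V

Standard free energies of sequential steps add: ΔG°₃ = ΔG°₁ + ΔG°₂, so n₃E°₃ = n₁E°₁ + n₂E°₂.
E°₃ = (2×+0.15 + 2×-0.14) / 4 = (+0.020) / 4 = +0.005 V.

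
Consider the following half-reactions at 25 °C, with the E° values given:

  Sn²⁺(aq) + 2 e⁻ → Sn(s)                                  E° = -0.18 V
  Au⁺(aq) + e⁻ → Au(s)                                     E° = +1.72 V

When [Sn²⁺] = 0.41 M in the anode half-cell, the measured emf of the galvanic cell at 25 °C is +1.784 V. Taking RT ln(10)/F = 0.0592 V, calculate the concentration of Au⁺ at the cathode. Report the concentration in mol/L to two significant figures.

Au⁺/Au is the cathode, Sn²⁺/Sn the anode: E°cell = +1.90 V, n = 2.
Overall reaction: 2 Au⁺(aq) + Sn(s) → 2 Au(s) + Sn²⁺(aq); Q = [Sn²⁺]^1/[Au⁺]^2.
From E = E° − (0.0592/n) log Q: log Q = (E° − E)·n/0.0592 = (+1.90 − (+1.784))·2/0.0592 = 3.9189.
So 2·log[Au⁺] = 1·log(0.41) − log Q = -0.3872 − (3.9189) = -4.3061; log[Au⁺] = -4.3061 / 2 = -2.1530; [Au⁺] = 10^(-2.1530) ≈ 0.0070 M.

0.0070 M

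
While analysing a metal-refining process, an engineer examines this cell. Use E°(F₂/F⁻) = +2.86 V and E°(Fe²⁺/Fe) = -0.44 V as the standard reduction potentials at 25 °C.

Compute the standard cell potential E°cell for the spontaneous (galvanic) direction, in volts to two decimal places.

The F₂/F⁻ couple has the higher reduction potential, so it is the cathode; Fe²⁺/Fe is oxidised at the anode.
E°cell = E°(cathode) − E°(anode) = (+2.86) − (-0.44) = +3.30 V.
Since E°cell > 0, the reaction is spontaneous under standard conditions.

+3.30 V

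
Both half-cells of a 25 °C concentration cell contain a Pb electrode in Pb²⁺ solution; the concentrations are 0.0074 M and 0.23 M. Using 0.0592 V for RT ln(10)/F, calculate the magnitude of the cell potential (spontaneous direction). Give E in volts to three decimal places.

For a concentration cell E°cell = 0. The 0.23 M side is the cathode (reduction is favoured where [Pb²⁺] is higher).
With n = 2, E = −(0.0592/2) log([Pb²⁺]ₐₙ/[Pb²⁺]꜀ₐₜ) = −(0.0592/2) log(0.0074/0.23) = −(0.0592/2)(-1.492) = +0.044 V.

+0.044 V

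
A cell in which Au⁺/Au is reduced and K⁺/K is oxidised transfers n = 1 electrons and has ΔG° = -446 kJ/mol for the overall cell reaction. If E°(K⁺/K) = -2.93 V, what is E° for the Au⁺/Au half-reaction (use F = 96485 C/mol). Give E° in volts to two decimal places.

+1.69 V

E°cell = −ΔG°/(nF) = −(-446×10³)/((1)(96485)) = +4.622 V.
Since Au⁺/Au is the cathode and K⁺/K the anode, E°cell = E°(Au⁺/Au) − E°(K⁺/K).
So E°(Au⁺/Au) = E°cell + E°(K⁺/K) = +4.622 + (-2.93) = +1.69 V.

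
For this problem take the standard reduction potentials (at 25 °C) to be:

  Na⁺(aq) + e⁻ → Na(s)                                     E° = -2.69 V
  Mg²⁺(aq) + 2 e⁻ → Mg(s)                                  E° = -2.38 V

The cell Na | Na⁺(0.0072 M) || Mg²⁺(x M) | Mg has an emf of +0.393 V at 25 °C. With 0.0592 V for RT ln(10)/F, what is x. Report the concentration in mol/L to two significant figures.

Mg²⁺/Mg is the cathode, Na⁺/Na the anode: E°cell = +0.31 V, n = 2.
Overall reaction: Mg²⁺(aq) + 2 Na(s) → Mg(s) + 2 Na⁺(aq); Q = [Na⁺]^2/[Mg²⁺]^1.
From E = E° − (0.0592/n) log Q: log Q = (E° − E)·n/0.0592 = (+0.31 − (+0.393))·2/0.0592 = -2.8041.
So 1·log[Mg²⁺] = 2·log(0.0072) − log Q = -4.2853 − (-2.8041) = -1.4812; [Mg²⁺] = 10^(-1.4812) ≈ 0.033 M.

0.033 M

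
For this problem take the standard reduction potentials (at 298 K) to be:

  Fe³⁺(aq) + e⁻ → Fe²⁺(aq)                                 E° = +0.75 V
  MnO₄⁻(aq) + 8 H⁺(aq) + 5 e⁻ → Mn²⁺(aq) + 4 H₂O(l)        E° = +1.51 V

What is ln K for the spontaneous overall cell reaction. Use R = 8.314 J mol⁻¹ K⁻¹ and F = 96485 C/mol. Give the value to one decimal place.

Cathode: MnO₄⁻/Mn²⁺; anode: Fe³⁺/Fe²⁺. E°cell = (+1.51) − (+0.75) = +0.76 V, with n = 5.
ΔG° = −nFE° = −RT ln K, so ln K = nFE°/(RT) = (5)(96485)(+0.76) / ((8.314)(298)) = 147.985.

148.0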